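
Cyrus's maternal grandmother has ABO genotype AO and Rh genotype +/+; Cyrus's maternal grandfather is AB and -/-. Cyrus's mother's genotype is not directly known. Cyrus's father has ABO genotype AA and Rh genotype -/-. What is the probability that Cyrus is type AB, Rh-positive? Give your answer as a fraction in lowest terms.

1/8

Cyrus's mother's ABO genotype from AO × AB: 1/4 AA, 1/4 AB, 1/4 AO, 1/4 BO.
Crossing each possibility with the father AA and summing P(type AB): 1/4·0 + 1/4·1/2 + 1/4·0 + 1/4·1/2 = 1/4.
Similarly for Rh via the mother's Rh distribution: P(Rh+) = 1/2.
Independent loci: 1/4 × 1/2 = 1/8.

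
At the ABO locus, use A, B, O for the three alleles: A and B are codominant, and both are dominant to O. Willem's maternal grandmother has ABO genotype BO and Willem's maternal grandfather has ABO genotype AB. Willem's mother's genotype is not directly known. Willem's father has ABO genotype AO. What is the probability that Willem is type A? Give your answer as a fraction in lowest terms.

3/8

Willem's mother's ABO genotype from BO × AB: 1/4 AB, 1/4 AO, 1/4 BB, 1/4 BO.
Crossing each possibility with the father AO and summing P(type A): 1/4·1/2 + 1/4·3/4 + 1/4·0 + 1/4·1/4 = 3/8.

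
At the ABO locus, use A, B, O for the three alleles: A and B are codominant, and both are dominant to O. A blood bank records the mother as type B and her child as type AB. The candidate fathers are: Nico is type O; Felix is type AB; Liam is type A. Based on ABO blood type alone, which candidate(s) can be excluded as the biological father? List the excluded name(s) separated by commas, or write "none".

A candidate is excluded only if no genotype consistent with his phenotype could produce a type AB child with a type B mother.
Nico (type O): no genotype consistent with that phenotype can produce a type-AB child with a type-B mother.

Nico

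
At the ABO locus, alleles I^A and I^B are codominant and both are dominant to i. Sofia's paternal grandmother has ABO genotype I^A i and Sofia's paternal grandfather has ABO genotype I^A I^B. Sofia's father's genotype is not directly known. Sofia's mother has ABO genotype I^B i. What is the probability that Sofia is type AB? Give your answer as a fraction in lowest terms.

1/4

Sofia's father's ABO genotype from I^A i × I^A I^B: 1/4 I^A I^A, 1/4 I^A I^B, 1/4 I^A i, 1/4 I^B i.
Crossing each possibility with the mother I^B i and summing P(type AB): 1/4·1/2 + 1/4·1/4 + 1/4·1/4 + 1/4·0 = 1/4.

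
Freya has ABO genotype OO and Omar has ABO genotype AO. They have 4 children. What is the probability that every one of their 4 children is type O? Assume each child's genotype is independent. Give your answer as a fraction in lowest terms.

1/16

ABO cross OO × AO → 1/2 O, 1/2 A.
So P(type O) = 1/2 per child.
All 4 independent: (1/2)^4 = 1/16.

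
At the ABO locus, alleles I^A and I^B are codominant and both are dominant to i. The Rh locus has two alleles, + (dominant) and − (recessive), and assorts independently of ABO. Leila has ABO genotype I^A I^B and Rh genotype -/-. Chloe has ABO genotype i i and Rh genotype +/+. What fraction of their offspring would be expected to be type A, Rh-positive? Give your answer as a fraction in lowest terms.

ABO cross I^A I^B × i i → offspring phenotypes: 1/2 A, 1/2 B.
Rh cross -/- × +/+ → 1 Rh+.
Independent loci: P(type A, Rh-positive) = 1/2 × 1 = 1/2.

1/2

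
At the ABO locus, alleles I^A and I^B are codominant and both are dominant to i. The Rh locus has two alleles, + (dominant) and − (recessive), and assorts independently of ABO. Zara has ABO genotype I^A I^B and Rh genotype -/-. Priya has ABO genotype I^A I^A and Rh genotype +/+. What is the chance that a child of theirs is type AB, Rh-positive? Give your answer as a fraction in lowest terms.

1/2

ABO cross I^A I^B × I^A I^A → offspring phenotypes: 1/2 A, 1/2 AB.
Rh cross -/- × +/+ → 1 Rh+.
Independent loci: P(type AB, Rh-positive) = 1/2 × 1 = 1/2.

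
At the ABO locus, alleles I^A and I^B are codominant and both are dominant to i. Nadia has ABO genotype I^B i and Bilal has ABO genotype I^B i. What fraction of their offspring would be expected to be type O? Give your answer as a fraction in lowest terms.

ABO cross I^B i × I^B i → offspring phenotypes: 1/4 O, 3/4 B.
So P(type O) = 1/4.

1/4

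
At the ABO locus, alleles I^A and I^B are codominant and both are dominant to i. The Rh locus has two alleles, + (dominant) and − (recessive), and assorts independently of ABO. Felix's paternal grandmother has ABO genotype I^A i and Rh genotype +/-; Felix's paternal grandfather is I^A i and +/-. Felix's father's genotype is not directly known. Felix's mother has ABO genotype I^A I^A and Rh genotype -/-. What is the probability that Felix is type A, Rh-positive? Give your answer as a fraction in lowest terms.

Felix's father's ABO genotype from I^A i × I^A i: 1/4 I^A I^A, 1/2 I^A i, 1/4 i i.
Crossing each possibility with the mother I^A I^A and summing P(type A): 1/4·1 + 1/2·1 + 1/4·1 = 1.
Similarly for Rh via the father's Rh distribution: P(Rh+) = 1/2.
Independent loci: 1 × 1/2 = 1/2.

1/2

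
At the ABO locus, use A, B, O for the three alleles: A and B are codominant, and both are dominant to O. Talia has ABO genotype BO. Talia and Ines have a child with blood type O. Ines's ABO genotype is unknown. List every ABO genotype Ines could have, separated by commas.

For each candidate genotype of Ines, check whether crossing it with BO can produce every observed child phenotype.
  AA → possible child types {A, AB} ✗
  AB → possible child types {A, B, AB} ✗
  AO → possible child types {O, A, B, AB} ✓
  BB → possible child types {B} ✗
  BO → possible child types {O, B} ✓
  OO → possible child types {O, B} ✓

AO, BO, OO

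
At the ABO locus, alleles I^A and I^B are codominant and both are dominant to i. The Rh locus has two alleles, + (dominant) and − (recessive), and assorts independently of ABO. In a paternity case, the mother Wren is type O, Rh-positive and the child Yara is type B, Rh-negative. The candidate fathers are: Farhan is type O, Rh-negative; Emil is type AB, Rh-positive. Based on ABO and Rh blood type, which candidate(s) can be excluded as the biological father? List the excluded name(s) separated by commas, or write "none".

A candidate is excluded only if no genotype consistent with his phenotype could produce a type B, Rh-negative child with a type O, Rh-positive mother.
Farhan (type O, Rh-): no genotype consistent with that phenotype can produce a type-B Rh- child with a type-O mother.

Farhan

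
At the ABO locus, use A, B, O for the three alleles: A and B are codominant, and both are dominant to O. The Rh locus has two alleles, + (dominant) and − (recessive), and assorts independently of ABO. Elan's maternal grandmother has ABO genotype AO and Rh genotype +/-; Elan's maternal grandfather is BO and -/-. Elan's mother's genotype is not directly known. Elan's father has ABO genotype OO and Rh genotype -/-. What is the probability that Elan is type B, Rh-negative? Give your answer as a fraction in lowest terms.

3/16

Elan's mother's ABO genotype from AO × BO: 1/4 AB, 1/4 AO, 1/4 BO, 1/4 OO.
Crossing each possibility with the father OO and summing P(type B): 1/4·1/2 + 1/4·0 + 1/4·1/2 + 1/4·0 = 1/4.
Similarly for Rh via the mother's Rh distribution: P(Rh-) = 3/4.
Independent loci: 1/4 × 3/4 = 3/16.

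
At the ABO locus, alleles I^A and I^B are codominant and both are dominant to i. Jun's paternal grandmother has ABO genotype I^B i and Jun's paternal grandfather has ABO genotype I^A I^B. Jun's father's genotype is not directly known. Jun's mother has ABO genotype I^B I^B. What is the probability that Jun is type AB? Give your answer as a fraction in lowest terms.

Jun's father's ABO genotype from I^B i × I^A I^B: 1/4 I^A I^B, 1/4 I^A i, 1/4 I^B I^B, 1/4 I^B i.
Crossing each possibility with the mother I^B I^B and summing P(type AB): 1/4·1/2 + 1/4·1/2 + 1/4·0 + 1/4·0 = 1/4.

1/4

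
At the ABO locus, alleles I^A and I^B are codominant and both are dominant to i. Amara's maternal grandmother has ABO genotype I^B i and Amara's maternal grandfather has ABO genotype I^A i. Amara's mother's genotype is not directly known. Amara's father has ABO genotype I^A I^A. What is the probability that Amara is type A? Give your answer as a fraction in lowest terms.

3/4

Amara's mother's ABO genotype from I^B i × I^A i: 1/4 I^A I^B, 1/4 I^A i, 1/4 I^B i, 1/4 i i.
Crossing each possibility with the father I^A I^A and summing P(type A): 1/4·1/2 + 1/4·1 + 1/4·1/2 + 1/4·1 = 3/4.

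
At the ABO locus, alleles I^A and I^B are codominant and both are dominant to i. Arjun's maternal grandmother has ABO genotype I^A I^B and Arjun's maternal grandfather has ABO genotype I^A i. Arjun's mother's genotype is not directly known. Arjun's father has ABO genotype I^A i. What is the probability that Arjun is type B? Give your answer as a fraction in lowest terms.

Arjun's mother's ABO genotype from I^A I^B × I^A i: 1/4 I^A I^A, 1/4 I^A I^B, 1/4 I^A i, 1/4 I^B i.
Crossing each possibility with the father I^A i and summing P(type B): 1/4·0 + 1/4·1/4 + 1/4·0 + 1/4·1/4 = 1/8.

1/8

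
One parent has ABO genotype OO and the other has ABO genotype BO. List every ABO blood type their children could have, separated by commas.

O, B

Gametes from OO × BO give offspring ABO genotypes BO, OO, i.e. phenotypes O, B.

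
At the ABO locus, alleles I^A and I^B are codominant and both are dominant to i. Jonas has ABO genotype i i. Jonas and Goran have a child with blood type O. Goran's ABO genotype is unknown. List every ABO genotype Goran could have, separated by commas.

For each candidate genotype of Goran, check whether crossing it with i i can produce every observed child phenotype.
  I^A I^A → possible child types {A} ✗
  I^A I^B → possible child types {A, B} ✗
  I^A i → possible child types {O, A} ✓
  I^B I^B → possible child types {B} ✗
  I^B i → possible child types {O, B} ✓
  i i → possible child types {O} ✓

I^A i, I^B i, i i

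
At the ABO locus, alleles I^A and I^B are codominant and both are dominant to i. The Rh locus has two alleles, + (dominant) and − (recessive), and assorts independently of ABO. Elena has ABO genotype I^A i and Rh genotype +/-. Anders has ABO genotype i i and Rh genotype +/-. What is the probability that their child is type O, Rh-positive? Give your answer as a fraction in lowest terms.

ABO cross I^A i × i i → offspring phenotypes: 1/2 O, 1/2 A.
Rh cross +/- × +/- → 3/4 Rh+, 1/4 Rh-.
Independent loci: P(type O, Rh-positive) = 1/2 × 3/4 = 3/8.

3/8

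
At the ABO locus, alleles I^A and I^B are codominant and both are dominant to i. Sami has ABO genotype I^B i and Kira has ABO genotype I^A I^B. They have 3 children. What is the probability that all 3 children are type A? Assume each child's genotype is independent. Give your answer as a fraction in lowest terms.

1/64

ABO cross I^B i × I^A I^B → 1/4 A, 1/2 B, 1/4 AB.
So P(type A) = 1/4 per child.
All 3 independent: (1/4)^3 = 1/64.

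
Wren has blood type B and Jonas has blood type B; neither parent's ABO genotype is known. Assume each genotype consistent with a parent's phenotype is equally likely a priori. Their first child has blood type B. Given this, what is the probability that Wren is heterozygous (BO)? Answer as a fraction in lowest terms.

Possible genotypes: Wren ∈ {BB, BO}; Jonas ∈ {BB, BO}.
Weight each parental genotype pair by prior × P(type-B child):
  BB × BB: posterior weight 4/15.
  BB × BO: posterior weight 4/15.
  BO × BB: posterior weight 4/15.
  BO × BO: posterior weight 1/5.
Sum the posterior weight over pairs where Wren is BO: 7/15.

7/15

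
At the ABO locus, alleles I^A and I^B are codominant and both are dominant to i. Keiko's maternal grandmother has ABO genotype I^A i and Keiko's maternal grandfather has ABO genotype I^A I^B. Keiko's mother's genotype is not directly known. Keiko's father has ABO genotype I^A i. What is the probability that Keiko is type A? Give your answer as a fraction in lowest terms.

5/8

Keiko's mother's ABO genotype from I^A i × I^A I^B: 1/4 I^A I^A, 1/4 I^A I^B, 1/4 I^A i, 1/4 I^B i.
Crossing each possibility with the father I^A i and summing P(type A): 1/4·1 + 1/4·1/2 + 1/4·3/4 + 1/4·1/4 = 5/8.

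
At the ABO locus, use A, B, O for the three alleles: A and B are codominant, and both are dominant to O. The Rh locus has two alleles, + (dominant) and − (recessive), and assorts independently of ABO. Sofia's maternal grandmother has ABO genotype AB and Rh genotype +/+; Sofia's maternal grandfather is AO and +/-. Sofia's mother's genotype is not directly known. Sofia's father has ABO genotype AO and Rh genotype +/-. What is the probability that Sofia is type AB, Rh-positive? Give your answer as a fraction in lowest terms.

Sofia's mother's ABO genotype from AB × AO: 1/4 AA, 1/4 AB, 1/4 AO, 1/4 BO.
Crossing each possibility with the father AO and summing P(type AB): 1/4·0 + 1/4·1/4 + 1/4·0 + 1/4·1/4 = 1/8.
Similarly for Rh via the mother's Rh distribution: P(Rh+) = 7/8.
Independent loci: 1/8 × 7/8 = 7/64.

7/64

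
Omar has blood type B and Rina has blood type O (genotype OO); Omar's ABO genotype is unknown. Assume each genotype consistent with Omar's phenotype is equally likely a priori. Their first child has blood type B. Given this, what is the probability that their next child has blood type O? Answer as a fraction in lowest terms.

Possible genotypes: Omar ∈ {BB, BO}; Rina ∈ {OO}.
Weight each parental genotype pair by prior × P(type-B child):
  BB × OO: posterior weight 2/3; P(next child type O) = 0.
  BO × OO: posterior weight 1/3; P(next child type O) = 1/2.
Weighted sum = 1/6.

1/6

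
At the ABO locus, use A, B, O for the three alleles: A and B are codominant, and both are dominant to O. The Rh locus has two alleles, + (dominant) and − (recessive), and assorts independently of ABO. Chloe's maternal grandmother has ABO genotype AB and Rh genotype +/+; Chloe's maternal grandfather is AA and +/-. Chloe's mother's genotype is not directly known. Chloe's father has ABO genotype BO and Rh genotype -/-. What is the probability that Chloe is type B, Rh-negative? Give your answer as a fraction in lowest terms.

Chloe's mother's ABO genotype from AB × AA: 1/2 AA, 1/2 AB.
Crossing each possibility with the father BO and summing P(type B): 1/2·0 + 1/2·1/2 = 1/4.
Similarly for Rh via the mother's Rh distribution: P(Rh-) = 1/4.
Independent loci: 1/4 × 1/4 = 1/16.

1/16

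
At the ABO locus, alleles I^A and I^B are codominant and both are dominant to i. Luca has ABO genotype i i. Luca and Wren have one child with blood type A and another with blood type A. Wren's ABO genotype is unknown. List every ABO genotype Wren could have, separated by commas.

I^A I^A, I^A I^B, I^A i

For each candidate genotype of Wren, check whether crossing it with i i can produce every observed child phenotype.
  I^A I^A → possible child types {A} ✓
  I^A I^B → possible child types {A, B} ✓
  I^A i → possible child types {O, A} ✓
  I^B I^B → possible child types {B} ✗
  I^B i → possible child types {O, B} ✗
  i i → possible child types {O} ✗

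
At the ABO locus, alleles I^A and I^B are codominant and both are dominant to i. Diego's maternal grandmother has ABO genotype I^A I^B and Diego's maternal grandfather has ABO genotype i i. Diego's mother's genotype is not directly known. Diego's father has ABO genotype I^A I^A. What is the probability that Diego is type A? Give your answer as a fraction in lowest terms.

3/4

Diego's mother's ABO genotype from I^A I^B × i i: 1/2 I^A i, 1/2 I^B i.
Crossing each possibility with the father I^A I^A and summing P(type A): 1/2·1 + 1/2·1/2 = 3/4.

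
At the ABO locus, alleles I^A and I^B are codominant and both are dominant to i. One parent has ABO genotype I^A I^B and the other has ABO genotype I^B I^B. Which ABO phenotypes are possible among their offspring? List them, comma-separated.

Gametes from I^A I^B × I^B I^B give offspring ABO genotypes I^A I^B, I^B I^B, i.e. phenotypes B, AB.

B, AB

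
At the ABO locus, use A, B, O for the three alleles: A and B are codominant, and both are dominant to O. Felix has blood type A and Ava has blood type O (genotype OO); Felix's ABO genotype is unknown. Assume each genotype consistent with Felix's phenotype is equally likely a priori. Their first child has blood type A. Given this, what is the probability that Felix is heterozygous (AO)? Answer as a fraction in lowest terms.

Possible genotypes: Felix ∈ {AA, AO}; Ava ∈ {OO}.
Weight each parental genotype pair by prior × P(type-A child):
  AA × OO: posterior weight 2/3.
  AO × OO: posterior weight 1/3.
Sum the posterior weight over pairs where Felix is AO: 1/3.

1/3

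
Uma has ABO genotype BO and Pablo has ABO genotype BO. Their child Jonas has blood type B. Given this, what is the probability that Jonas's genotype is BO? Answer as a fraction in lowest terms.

2/3

Cross BO × BO → 1/4 BB, 1/2 BO, 1/4 OO.
Type-B genotypes among offspring: BB (1/4), BO (1/2); total 3/4.
P(BO | type B) = (1/2) / (3/4) = 2/3.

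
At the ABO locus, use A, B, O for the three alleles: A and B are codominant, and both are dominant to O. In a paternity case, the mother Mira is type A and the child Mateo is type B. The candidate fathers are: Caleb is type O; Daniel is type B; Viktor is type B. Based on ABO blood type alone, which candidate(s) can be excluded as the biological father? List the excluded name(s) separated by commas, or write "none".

Caleb

A candidate is excluded only if no genotype consistent with his phenotype could produce a type B child with a type A mother.
Caleb (type O): no genotype consistent with that phenotype can produce a type-B child with a type-A mother.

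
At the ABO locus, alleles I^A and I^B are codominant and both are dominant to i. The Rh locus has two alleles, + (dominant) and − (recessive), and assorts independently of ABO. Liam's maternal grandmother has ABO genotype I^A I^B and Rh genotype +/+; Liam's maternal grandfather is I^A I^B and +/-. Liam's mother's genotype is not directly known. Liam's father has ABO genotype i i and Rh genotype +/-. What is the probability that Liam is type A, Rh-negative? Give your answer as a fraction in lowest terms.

1/16

Liam's mother's ABO genotype from I^A I^B × I^A I^B: 1/4 I^A I^A, 1/2 I^A I^B, 1/4 I^B I^B.
Crossing each possibility with the father i i and summing P(type A): 1/4·1 + 1/2·1/2 + 1/4·0 = 1/2.
Similarly for Rh via the mother's Rh distribution: P(Rh-) = 1/8.
Independent loci: 1/2 × 1/8 = 1/16.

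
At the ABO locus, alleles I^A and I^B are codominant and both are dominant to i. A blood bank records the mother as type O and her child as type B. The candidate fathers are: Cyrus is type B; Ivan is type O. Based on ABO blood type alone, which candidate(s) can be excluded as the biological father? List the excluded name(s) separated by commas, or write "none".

Ivan

A candidate is excluded only if no genotype consistent with his phenotype could produce a type B child with a type O mother.
Ivan (type O): no genotype consistent with that phenotype can produce a type-B child with a type-O mother.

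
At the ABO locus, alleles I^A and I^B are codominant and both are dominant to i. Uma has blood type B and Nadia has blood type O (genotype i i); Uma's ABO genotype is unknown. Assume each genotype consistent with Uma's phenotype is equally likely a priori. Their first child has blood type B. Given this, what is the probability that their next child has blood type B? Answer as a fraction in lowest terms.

5/6

Possible genotypes: Uma ∈ {I^B I^B, I^B i}; Nadia ∈ {i i}.
Weight each parental genotype pair by prior × P(type-B child):
  I^B I^B × i i: posterior weight 2/3; P(next child type B) = 1.
  I^B i × i i: posterior weight 1/3; P(next child type B) = 1/2.
Weighted sum = 5/6.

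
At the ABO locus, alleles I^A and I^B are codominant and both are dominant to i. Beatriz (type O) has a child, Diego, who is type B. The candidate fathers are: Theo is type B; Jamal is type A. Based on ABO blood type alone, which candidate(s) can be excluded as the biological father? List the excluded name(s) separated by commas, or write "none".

Jamal

A candidate is excluded only if no genotype consistent with his phenotype could produce a type B child with a type O mother.
Jamal (type A): no genotype consistent with that phenotype can produce a type-B child with a type-O mother.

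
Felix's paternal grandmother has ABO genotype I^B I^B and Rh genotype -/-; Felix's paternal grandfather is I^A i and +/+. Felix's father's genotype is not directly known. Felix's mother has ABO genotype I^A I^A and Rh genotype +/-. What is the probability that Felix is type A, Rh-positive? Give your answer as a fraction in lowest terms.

Felix's father's ABO genotype from I^B I^B × I^A i: 1/2 I^A I^B, 1/2 I^B i.
Crossing each possibility with the mother I^A I^A and summing P(type A): 1/2·1/2 + 1/2·1/2 = 1/2.
Similarly for Rh via the father's Rh distribution: P(Rh+) = 3/4.
Independent loci: 1/2 × 3/4 = 3/8.

3/8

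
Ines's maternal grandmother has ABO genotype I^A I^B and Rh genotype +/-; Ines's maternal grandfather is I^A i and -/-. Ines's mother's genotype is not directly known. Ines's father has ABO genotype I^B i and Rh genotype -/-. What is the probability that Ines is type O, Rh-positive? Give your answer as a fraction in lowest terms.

Ines's mother's ABO genotype from I^A I^B × I^A i: 1/4 I^A I^A, 1/4 I^A I^B, 1/4 I^A i, 1/4 I^B i.
Crossing each possibility with the father I^B i and summing P(type O): 1/4·0 + 1/4·0 + 1/4·1/4 + 1/4·1/4 = 1/8.
Similarly for Rh via the mother's Rh distribution: P(Rh+) = 1/4.
Independent loci: 1/8 × 1/4 = 1/32.

1/32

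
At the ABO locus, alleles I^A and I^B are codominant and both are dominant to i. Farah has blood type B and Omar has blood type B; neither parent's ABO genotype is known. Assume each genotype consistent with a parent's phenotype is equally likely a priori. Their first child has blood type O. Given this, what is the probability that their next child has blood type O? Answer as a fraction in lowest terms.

1/4

Possible genotypes: Farah ∈ {I^B I^B, I^B i}; Omar ∈ {I^B I^B, I^B i}.
Weight each parental genotype pair by prior × P(type-O child):
  I^B i × I^B i: posterior weight 1; P(next child type O) = 1/4.
Weighted sum = 1/4.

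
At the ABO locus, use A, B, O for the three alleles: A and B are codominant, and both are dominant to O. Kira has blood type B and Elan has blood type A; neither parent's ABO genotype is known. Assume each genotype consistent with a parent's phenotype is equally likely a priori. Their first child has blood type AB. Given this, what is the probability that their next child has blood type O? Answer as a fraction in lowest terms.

Possible genotypes: Kira ∈ {BB, BO}; Elan ∈ {AA, AO}.
Weight each parental genotype pair by prior × P(type-AB child):
  BB × AA: posterior weight 4/9; P(next child type O) = 0.
  BB × AO: posterior weight 2/9; P(next child type O) = 0.
  BO × AA: posterior weight 2/9; P(next child type O) = 0.
  BO × AO: posterior weight 1/9; P(next child type O) = 1/4.
Weighted sum = 1/36.

1/36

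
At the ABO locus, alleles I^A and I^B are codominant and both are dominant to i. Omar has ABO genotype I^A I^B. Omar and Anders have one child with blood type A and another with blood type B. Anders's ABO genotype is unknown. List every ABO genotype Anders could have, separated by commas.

For each candidate genotype of Anders, check whether crossing it with I^A I^B can produce every observed child phenotype.
  I^A I^A → possible child types {A, AB} ✗
  I^A I^B → possible child types {A, B, AB} ✓
  I^A i → possible child types {A, B, AB} ✓
  I^B I^B → possible child types {B, AB} ✗
  I^B i → possible child types {A, B, AB} ✓
  i i → possible child types {A, B} ✓

I^A I^B, I^A i, I^B i, i i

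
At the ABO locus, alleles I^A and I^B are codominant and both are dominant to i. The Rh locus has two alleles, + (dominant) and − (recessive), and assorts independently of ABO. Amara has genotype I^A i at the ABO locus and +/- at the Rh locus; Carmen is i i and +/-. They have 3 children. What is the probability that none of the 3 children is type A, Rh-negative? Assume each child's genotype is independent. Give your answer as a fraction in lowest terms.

343/512

ABO cross I^A i × i i → 1/2 O, 1/2 A.
Rh cross +/- × +/- → 3/4 Rh+, 1/4 Rh-; so P(type A, Rh-negative) = 1/2 × 1/4 = 1/8 per child.
P(not type A, Rh-negative) = 7/8 for one child; (7/8)^3 = 343/512.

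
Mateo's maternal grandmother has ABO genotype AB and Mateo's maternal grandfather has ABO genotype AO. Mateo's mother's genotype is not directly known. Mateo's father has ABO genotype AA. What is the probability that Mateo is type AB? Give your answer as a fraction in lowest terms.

1/4

Mateo's mother's ABO genotype from AB × AO: 1/4 AA, 1/4 AB, 1/4 AO, 1/4 BO.
Crossing each possibility with the father AA and summing P(type AB): 1/4·0 + 1/4·1/2 + 1/4·0 + 1/4·1/2 = 1/4.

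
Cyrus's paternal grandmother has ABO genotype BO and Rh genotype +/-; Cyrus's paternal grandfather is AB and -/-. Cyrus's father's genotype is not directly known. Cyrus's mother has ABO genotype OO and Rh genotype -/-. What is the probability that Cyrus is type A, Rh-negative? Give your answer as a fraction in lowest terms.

3/16

Cyrus's father's ABO genotype from BO × AB: 1/4 AB, 1/4 AO, 1/4 BB, 1/4 BO.
Crossing each possibility with the mother OO and summing P(type A): 1/4·1/2 + 1/4·1/2 + 1/4·0 + 1/4·0 = 1/4.
Similarly for Rh via the father's Rh distribution: P(Rh-) = 3/4.
Independent loci: 1/4 × 3/4 = 3/16.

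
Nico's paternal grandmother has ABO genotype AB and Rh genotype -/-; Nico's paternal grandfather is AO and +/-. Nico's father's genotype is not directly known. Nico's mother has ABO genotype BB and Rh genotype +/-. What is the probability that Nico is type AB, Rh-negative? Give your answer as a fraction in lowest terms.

3/16

Nico's father's ABO genotype from AB × AO: 1/4 AA, 1/4 AB, 1/4 AO, 1/4 BO.
Crossing each possibility with the mother BB and summing P(type AB): 1/4·1 + 1/4·1/2 + 1/4·1/2 + 1/4·0 = 1/2.
Similarly for Rh via the father's Rh distribution: P(Rh-) = 3/8.
Independent loci: 1/2 × 3/8 = 3/16.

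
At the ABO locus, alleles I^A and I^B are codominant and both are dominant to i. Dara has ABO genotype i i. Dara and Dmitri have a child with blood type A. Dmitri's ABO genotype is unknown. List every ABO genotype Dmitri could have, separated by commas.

I^A I^A, I^A I^B, I^A i

For each candidate genotype of Dmitri, check whether crossing it with i i can produce every observed child phenotype.
  I^A I^A → possible child types {A} ✓
  I^A I^B → possible child types {A, B} ✓
  I^A i → possible child types {O, A} ✓
  I^B I^B → possible child types {B} ✗
  I^B i → possible child types {O, B} ✗
  i i → possible child types {O} ✗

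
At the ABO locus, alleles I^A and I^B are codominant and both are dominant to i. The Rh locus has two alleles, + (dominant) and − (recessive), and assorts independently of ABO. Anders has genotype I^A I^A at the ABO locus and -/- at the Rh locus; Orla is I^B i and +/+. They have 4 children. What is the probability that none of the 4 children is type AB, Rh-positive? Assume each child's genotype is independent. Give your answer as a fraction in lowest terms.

1/16

ABO cross I^A I^A × I^B i → 1/2 A, 1/2 AB.
Rh cross -/- × +/+ → 1 Rh+; so P(type AB, Rh-positive) = 1/2 × 1 = 1/2 per child.
P(not type AB, Rh-positive) = 1/2 for one child; (1/2)^4 = 1/16.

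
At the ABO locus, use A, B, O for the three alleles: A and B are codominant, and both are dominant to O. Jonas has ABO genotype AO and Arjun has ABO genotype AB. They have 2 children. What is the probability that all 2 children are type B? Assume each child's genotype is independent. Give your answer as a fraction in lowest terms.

1/16

ABO cross AO × AB → 1/2 A, 1/4 B, 1/4 AB.
So P(type B) = 1/4 per child.
All 2 independent: (1/4)^2 = 1/16.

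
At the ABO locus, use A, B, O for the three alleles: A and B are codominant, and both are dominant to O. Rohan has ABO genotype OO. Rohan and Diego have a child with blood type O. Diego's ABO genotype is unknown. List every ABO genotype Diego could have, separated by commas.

AO, BO, OO

For each candidate genotype of Diego, check whether crossing it with OO can produce every observed child phenotype.
  AA → possible child types {A} ✗
  AB → possible child types {A, B} ✗
  AO → possible child types {O, A} ✓
  BB → possible child types {B} ✗
  BO → possible child types {O, B} ✓
  OO → possible child types {O} ✓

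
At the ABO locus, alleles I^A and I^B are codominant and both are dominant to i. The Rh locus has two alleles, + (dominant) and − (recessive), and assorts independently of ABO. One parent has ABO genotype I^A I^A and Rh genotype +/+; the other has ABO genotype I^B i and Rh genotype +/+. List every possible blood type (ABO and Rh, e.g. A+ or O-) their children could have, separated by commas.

A+, AB+

Gametes from I^A I^A × I^B i give offspring ABO genotypes I^A I^B, I^A i, i.e. phenotypes A, AB.
Rh cross +/+ × +/+ → phenotypes Rh+.
Combining independently: A+, AB+.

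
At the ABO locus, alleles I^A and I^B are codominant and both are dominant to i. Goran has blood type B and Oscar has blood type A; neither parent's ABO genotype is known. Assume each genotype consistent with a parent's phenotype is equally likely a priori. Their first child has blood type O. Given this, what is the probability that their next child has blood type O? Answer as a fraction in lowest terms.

1/4

Possible genotypes: Goran ∈ {I^B I^B, I^B i}; Oscar ∈ {I^A I^A, I^A i}.
Weight each parental genotype pair by prior × P(type-O child):
  I^B i × I^A i: posterior weight 1; P(next child type O) = 1/4.
Weighted sum = 1/4.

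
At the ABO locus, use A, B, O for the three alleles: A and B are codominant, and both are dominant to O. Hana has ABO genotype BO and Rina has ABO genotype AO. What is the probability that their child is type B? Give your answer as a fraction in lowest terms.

1/4

ABO cross BO × AO → offspring phenotypes: 1/4 O, 1/4 A, 1/4 B, 1/4 AB.
So P(type B) = 1/4.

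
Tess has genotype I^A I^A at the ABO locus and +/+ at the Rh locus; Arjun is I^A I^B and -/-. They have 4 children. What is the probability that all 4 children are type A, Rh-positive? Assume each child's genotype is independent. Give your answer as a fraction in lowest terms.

1/16

ABO cross I^A I^A × I^A I^B → 1/2 A, 1/2 AB.
Rh cross +/+ × -/- → 1 Rh+; so P(type A, Rh-positive) = 1/2 × 1 = 1/2 per child.
All 4 independent: (1/2)^4 = 1/16.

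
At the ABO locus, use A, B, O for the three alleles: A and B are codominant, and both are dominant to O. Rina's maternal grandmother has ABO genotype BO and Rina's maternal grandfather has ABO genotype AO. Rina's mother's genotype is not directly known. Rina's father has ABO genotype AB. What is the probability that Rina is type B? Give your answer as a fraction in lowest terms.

Rina's mother's ABO genotype from BO × AO: 1/4 AB, 1/4 AO, 1/4 BO, 1/4 OO.
Crossing each possibility with the father AB and summing P(type B): 1/4·1/4 + 1/4·1/4 + 1/4·1/2 + 1/4·1/2 = 3/8.

3/8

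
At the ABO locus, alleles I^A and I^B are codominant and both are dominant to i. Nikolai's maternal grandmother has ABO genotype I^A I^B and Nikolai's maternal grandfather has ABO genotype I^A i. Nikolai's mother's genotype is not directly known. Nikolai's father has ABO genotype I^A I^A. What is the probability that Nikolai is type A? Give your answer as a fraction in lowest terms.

Nikolai's mother's ABO genotype from I^A I^B × I^A i: 1/4 I^A I^A, 1/4 I^A I^B, 1/4 I^A i, 1/4 I^B i.
Crossing each possibility with the father I^A I^A and summing P(type A): 1/4·1 + 1/4·1/2 + 1/4·1 + 1/4·1/2 = 3/4.

3/4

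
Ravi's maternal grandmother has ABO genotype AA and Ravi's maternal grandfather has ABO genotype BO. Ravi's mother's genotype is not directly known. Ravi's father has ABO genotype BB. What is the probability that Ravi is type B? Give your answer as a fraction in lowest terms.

Ravi's mother's ABO genotype from AA × BO: 1/2 AB, 1/2 AO.
Crossing each possibility with the father BB and summing P(type B): 1/2·1/2 + 1/2·1/2 = 1/2.

1/2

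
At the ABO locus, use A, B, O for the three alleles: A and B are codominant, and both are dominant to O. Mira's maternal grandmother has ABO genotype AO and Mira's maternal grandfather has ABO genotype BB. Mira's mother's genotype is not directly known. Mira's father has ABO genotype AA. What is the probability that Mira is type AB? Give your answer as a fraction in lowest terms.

1/2

Mira's mother's ABO genotype from AO × BB: 1/2 AB, 1/2 BO.
Crossing each possibility with the father AA and summing P(type AB): 1/2·1/2 + 1/2·1/2 = 1/2.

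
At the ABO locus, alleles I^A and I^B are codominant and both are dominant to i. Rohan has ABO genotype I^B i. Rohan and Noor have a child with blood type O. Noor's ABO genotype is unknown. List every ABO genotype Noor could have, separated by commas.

For each candidate genotype of Noor, check whether crossing it with I^B i can produce every observed child phenotype.
  I^A I^A → possible child types {A, AB} ✗
  I^A I^B → possible child types {A, B, AB} ✗
  I^A i → possible child types {O, A, B, AB} ✓
  I^B I^B → possible child types {B} ✗
  I^B i → possible child types {O, B} ✓
  i i → possible child types {O, B} ✓

I^A i, I^B i, i i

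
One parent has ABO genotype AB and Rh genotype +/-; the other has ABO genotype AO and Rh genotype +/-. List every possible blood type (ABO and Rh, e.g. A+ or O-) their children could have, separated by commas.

A+, A-, B+, B-, AB+, AB-

Gametes from AB × AO give offspring ABO genotypes AA, AB, AO, BO, i.e. phenotypes A, B, AB.
Rh cross +/- × +/- → phenotypes Rh+, Rh-.
Combining independently: A+, A-, B+, B-, AB+, AB-.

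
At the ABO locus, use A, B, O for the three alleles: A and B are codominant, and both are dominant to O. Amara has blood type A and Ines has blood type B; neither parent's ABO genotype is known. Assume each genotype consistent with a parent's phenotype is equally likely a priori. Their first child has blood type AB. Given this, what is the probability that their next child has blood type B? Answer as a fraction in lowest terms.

5/36

Possible genotypes: Amara ∈ {AA, AO}; Ines ∈ {BB, BO}.
Weight each parental genotype pair by prior × P(type-AB child):
  AA × BB: posterior weight 4/9; P(next child type B) = 0.
  AA × BO: posterior weight 2/9; P(next child type B) = 0.
  AO × BB: posterior weight 2/9; P(next child type B) = 1/2.
  AO × BO: posterior weight 1/9; P(next child type B) = 1/4.
Weighted sum = 5/36.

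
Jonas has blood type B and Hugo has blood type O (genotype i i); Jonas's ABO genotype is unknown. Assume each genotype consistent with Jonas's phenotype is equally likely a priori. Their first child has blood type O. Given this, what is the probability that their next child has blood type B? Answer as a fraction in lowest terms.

Possible genotypes: Jonas ∈ {I^B I^B, I^B i}; Hugo ∈ {i i}.
Weight each parental genotype pair by prior × P(type-O child):
  I^B i × i i: posterior weight 1; P(next child type B) = 1/2.
Weighted sum = 1/2.

1/2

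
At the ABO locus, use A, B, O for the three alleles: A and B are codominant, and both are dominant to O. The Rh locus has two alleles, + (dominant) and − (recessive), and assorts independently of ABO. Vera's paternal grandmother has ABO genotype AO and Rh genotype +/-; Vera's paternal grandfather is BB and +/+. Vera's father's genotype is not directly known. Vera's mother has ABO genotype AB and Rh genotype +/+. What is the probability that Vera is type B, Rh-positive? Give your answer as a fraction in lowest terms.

3/8

Vera's father's ABO genotype from AO × BB: 1/2 AB, 1/2 BO.
Crossing each possibility with the mother AB and summing P(type B): 1/2·1/4 + 1/2·1/2 = 3/8.
Similarly for Rh via the father's Rh distribution: P(Rh+) = 1.
Independent loci: 3/8 × 1 = 3/8.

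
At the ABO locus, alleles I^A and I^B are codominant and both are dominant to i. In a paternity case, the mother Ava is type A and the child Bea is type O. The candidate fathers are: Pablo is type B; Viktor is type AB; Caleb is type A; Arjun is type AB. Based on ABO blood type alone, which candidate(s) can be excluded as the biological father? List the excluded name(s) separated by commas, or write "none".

A candidate is excluded only if no genotype consistent with his phenotype could produce a type O child with a type A mother.
Viktor (type AB): no genotype consistent with that phenotype can produce a type-O child with a type-A mother.
Arjun (type AB): no genotype consistent with that phenotype can produce a type-O child with a type-A mother.

Viktor, Arjun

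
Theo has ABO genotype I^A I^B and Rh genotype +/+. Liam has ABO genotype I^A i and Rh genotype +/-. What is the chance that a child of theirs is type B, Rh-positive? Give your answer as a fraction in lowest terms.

ABO cross I^A I^B × I^A i → offspring phenotypes: 1/2 A, 1/4 B, 1/4 AB.
Rh cross +/+ × +/- → 1 Rh+.
Independent loci: P(type B, Rh-positive) = 1/4 × 1 = 1/4.

1/4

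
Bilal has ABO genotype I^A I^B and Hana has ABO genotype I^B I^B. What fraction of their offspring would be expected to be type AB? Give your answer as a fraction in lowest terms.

ABO cross I^A I^B × I^B I^B → offspring phenotypes: 1/2 B, 1/2 AB.
So P(type AB) = 1/2.

1/2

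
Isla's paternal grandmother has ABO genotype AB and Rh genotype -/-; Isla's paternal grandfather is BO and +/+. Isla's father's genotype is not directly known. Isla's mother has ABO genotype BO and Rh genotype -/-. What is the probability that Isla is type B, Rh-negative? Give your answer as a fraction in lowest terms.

Isla's father's ABO genotype from AB × BO: 1/4 AB, 1/4 AO, 1/4 BB, 1/4 BO.
Crossing each possibility with the mother BO and summing P(type B): 1/4·1/2 + 1/4·1/4 + 1/4·1 + 1/4·3/4 = 5/8.
Similarly for Rh via the father's Rh distribution: P(Rh-) = 1/2.
Independent loci: 5/8 × 1/2 = 5/16.

5/16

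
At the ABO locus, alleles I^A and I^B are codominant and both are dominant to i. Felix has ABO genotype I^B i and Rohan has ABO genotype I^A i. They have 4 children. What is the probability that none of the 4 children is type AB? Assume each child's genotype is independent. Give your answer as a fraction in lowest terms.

81/256

ABO cross I^B i × I^A i → 1/4 O, 1/4 A, 1/4 B, 1/4 AB.
So P(type AB) = 1/4 per child.
P(not type AB) = 3/4 for one child; (3/4)^4 = 81/256.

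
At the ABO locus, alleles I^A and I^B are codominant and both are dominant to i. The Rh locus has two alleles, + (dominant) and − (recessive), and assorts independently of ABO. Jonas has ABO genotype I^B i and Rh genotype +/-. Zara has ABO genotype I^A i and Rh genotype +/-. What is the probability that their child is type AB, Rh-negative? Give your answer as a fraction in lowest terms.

1/16

ABO cross I^B i × I^A i → offspring phenotypes: 1/4 O, 1/4 A, 1/4 B, 1/4 AB.
Rh cross +/- × +/- → 3/4 Rh+, 1/4 Rh-.
Independent loci: P(type AB, Rh-negative) = 1/4 × 1/4 = 1/16.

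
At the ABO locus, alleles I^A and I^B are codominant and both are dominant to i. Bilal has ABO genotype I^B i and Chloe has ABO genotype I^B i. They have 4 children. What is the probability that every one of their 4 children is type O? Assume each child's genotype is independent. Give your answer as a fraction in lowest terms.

1/256

ABO cross I^B i × I^B i → 1/4 O, 3/4 B.
So P(type O) = 1/4 per child.
All 4 independent: (1/4)^4 = 1/256.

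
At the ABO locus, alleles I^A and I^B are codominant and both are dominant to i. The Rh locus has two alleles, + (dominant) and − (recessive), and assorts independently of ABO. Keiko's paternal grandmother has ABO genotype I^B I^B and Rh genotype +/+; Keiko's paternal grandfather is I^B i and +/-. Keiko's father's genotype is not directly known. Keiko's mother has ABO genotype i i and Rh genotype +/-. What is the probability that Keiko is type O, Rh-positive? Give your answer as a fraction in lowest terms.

7/32

Keiko's father's ABO genotype from I^B I^B × I^B i: 1/2 I^B I^B, 1/2 I^B i.
Crossing each possibility with the mother i i and summing P(type O): 1/2·0 + 1/2·1/2 = 1/4.
Similarly for Rh via the father's Rh distribution: P(Rh+) = 7/8.
Independent loci: 1/4 × 7/8 = 7/32.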